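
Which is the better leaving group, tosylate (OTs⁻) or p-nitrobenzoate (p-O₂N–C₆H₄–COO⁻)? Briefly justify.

tosylate (OTs⁻)

tosylate (OTs⁻) is the better leaving group.
pKₐ(p-CH₃C₆H₄SO₃H (TsOH)) ≈ -2.8 versus pKₐ(p-nitrobenzoic acid) ≈ 3.4: tosylate (OTs⁻) is the much weaker base.
Resonance-delocalised arenesulfonate.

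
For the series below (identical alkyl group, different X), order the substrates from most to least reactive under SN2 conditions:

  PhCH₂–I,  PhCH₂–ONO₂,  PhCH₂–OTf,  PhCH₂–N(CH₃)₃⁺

PhCH₂–OTf > PhCH₂–I > PhCH₂–ONO₂ > PhCH₂–N(CH₃)₃⁺

Same R in every case — rank the leaving groups.
Rank by basicity of the departing species: weakest base leaves most easily.
PhCH₂–OTf loses OTf⁻: pKₐ(CF₃SO₃H (triflic acid)) ≈ -14
PhCH₂–I loses I⁻: pKₐ(HI) ≈ -10
PhCH₂–ONO₂ loses NO₃⁻: pKₐ(HNO₃) ≈ -1.3
PhCH₂–N(CH₃)₃⁺ loses NR'₃: pKₐ(R'₃NH⁺) ≈ 10.7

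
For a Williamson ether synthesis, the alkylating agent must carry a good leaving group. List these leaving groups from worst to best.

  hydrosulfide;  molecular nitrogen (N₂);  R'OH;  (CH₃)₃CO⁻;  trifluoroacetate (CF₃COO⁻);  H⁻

A good leaving group is a weak base: the lower the pKₐ of its conjugate acid, the more readily it departs.
molecular nitrogen (N₂): no meaningful conjugate acid; N₂ departs as an exceptionally stable neutral molecule
R'OH: pKₐ(R'OH₂⁺) ≈ -2.4
trifluoroacetate (CF₃COO⁻): pKₐ(CF₃COOH) ≈ 0.2 — strongly electron-withdrawing CF₃ stabilises the carboxylate
hydrosulfide: pKₐ(H₂S) ≈ 7 — larger and more polarisable than the oxygen analogue
(CH₃)₃CO⁻: pKₐ(t-BuOH) ≈ 18 — bulky, strongly basic alkoxide
H⁻: pKₐ(H₂) ≈ 36 — extremely strong base; leaves only in special hydride-transfer contexts
Listed from poorest to best leaving group as asked.

H⁻ < (CH₃)₃CO⁻ < hydrosulfide < trifluoroacetate (CF₃COO⁻) < R'OH < molecular nitrogen (N₂)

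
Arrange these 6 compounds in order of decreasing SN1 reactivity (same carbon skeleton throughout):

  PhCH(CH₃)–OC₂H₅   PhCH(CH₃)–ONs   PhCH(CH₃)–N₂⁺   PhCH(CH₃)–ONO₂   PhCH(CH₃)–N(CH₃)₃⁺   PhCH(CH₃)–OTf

PhCH(CH₃)–N₂⁺ > PhCH(CH₃)–OTf > PhCH(CH₃)–ONs > PhCH(CH₃)–ONO₂ > PhCH(CH₃)–N(CH₃)₃⁺ > PhCH(CH₃)–OC₂H₅

With the same alkyl group throughout, only the leaving group differentiates the rates.
A good leaving group is a weak base: the lower the pKₐ of its conjugate acid, the more readily it departs.
PhCH(CH₃)–N₂⁺ loses N₂: no meaningful conjugate acid; N₂ departs as an exceptionally stable neutral molecule
PhCH(CH₃)–OTf loses OTf⁻: pKₐ(CF₃SO₃H (triflic acid)) ≈ -14
PhCH(CH₃)–ONs loses ONs⁻: pKₐ(p-O₂NC₆H₄SO₃H) ≈ -3.5
PhCH(CH₃)–ONO₂ loses NO₃⁻: pKₐ(HNO₃) ≈ -1.3
PhCH(CH₃)–N(CH₃)₃⁺ loses NR'₃: pKₐ(R'₃NH⁺) ≈ 10.7
PhCH(CH₃)–OC₂H₅ loses CH₃CH₂O⁻: pKₐ(CH₃CH₂OH) ≈ 16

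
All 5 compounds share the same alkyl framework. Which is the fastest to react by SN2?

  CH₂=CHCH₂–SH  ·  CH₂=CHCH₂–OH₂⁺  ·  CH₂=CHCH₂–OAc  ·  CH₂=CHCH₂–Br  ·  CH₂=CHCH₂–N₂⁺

Identical carbon frameworks mean the comparison reduces to leaving-group quality.
The more stable X⁻ (or X) is on its own — i.e. the weaker a base it is — the better a leaving group it makes.
CH₂=CHCH₂–N₂⁺ loses N₂: no meaningful conjugate acid; N₂ departs as an exceptionally stable neutral molecule
CH₂=CHCH₂–Br loses Br⁻: pKₐ(HBr) ≈ -9
CH₂=CHCH₂–OH₂⁺ loses H₂O: pKₐ(H₃O⁺) ≈ -1.7
CH₂=CHCH₂–OAc loses AcO⁻: pKₐ(CH₃COOH) ≈ 4.8
CH₂=CHCH₂–SH loses HS⁻: pKₐ(H₂S) ≈ 7

CH₂=CHCH₂–N₂⁺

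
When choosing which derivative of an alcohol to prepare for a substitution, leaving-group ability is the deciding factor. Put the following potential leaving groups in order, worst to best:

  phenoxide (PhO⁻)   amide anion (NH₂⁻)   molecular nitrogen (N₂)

A good leaving group is a weak base: the lower the pKₐ of its conjugate acid, the more readily it departs.
molecular nitrogen (N₂): no meaningful conjugate acid; N₂ departs as an exceptionally stable neutral molecule
phenoxide (PhO⁻): pKₐ(C₆H₅OH (phenol)) ≈ 10 — resonance into the ring helps, but still a poor LG
amide anion (NH₂⁻): pKₐ(NH₃) ≈ 38
The question asks for worst first, so the sequence is read in increasing leaving-group ability.

amide anion (NH₂⁻) < phenoxide (PhO⁻) < molecular nitrogen (N₂)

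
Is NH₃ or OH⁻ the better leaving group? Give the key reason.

NH₃

NH₃ is the better leaving group.
pKₐ(NH₄⁺) ≈ 9.2 versus pKₐ(H₂O) ≈ 15.7: NH₃ is the much weaker base.
Neutral but moderately basic; leaves from R–NH₃⁺.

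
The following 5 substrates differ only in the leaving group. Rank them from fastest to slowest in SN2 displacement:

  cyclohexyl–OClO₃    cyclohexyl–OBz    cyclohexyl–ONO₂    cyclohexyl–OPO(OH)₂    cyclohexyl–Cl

cyclohexyl–OClO₃ > cyclohexyl–Cl > cyclohexyl–ONO₂ > cyclohexyl–OPO(OH)₂ > cyclohexyl–OBz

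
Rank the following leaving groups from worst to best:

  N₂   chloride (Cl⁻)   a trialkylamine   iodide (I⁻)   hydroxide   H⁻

H⁻ < hydroxide < a trialkylamine < chloride (Cl⁻) < iodide (I⁻) < N₂

A good leaving group is a weak base: the lower the pKₐ of its conjugate acid, the more readily it departs.
N₂: no meaningful conjugate acid; N₂ departs as an exceptionally stable neutral molecule
iodide (I⁻): pKₐ(HI) ≈ -10
chloride (Cl⁻): pKₐ(HCl) ≈ -7
a trialkylamine: pKₐ(R'₃NH⁺) ≈ 10.7
hydroxide: pKₐ(H₂O) ≈ 15.7
H⁻: pKₐ(H₂) ≈ 36
Reversing gives the worst-to-best order requested.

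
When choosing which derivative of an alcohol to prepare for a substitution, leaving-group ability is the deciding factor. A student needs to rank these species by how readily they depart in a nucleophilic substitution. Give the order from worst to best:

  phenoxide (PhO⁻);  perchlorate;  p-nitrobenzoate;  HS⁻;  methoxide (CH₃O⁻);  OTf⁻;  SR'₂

methoxide (CH₃O⁻) < phenoxide (PhO⁻) < HS⁻ < p-nitrobenzoate < SR'₂ < perchlorate < OTf⁻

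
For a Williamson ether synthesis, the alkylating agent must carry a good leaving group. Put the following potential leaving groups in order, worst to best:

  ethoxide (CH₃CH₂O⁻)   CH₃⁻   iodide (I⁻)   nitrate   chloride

A good leaving group is a weak base: the lower the pKₐ of its conjugate acid, the more readily it departs.
iodide (I⁻): pKₐ(HI) ≈ -10
chloride: pKₐ(HCl) ≈ -7
nitrate: pKₐ(HNO₃) ≈ -1.3
ethoxide (CH₃CH₂O⁻): pKₐ(CH₃CH₂OH) ≈ 16
CH₃⁻: pKₐ(CH₄) ≈ 48
Listed from poorest to best leaving group as asked.

CH₃⁻ < ethoxide (CH₃CH₂O⁻) < nitrate < chloride < iodide (I⁻)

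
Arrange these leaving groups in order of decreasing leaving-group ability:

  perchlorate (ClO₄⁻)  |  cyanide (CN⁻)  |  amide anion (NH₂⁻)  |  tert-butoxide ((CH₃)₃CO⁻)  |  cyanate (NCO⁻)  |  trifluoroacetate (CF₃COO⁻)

perchlorate (ClO₄⁻) > trifluoroacetate (CF₃COO⁻) > cyanate (NCO⁻) > cyanide (CN⁻) > tert-butoxide ((CH₃)₃CO⁻) > amide anion (NH₂⁻)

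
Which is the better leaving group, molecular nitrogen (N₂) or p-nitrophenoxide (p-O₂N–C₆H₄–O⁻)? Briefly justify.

molecular nitrogen (N₂) is the better leaving group.
N₂ is the ultimate leaving group — it departs as an exceptionally stable neutral molecule, whereas p-nitrophenoxide (p-O₂N–C₆H₄–O⁻) (pKₐ(p-nitrophenol) ≈ 7.2) is far more basic.

molecular nitrogen (N₂)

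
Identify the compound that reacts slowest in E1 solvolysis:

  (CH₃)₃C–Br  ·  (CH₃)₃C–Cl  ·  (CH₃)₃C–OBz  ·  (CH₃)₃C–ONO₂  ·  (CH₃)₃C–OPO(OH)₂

Same R in every case — rank the leaving groups.
The more stable X⁻ (or X) is on its own — i.e. the weaker a base it is — the better a leaving group it makes.
(CH₃)₃C–Br loses Br⁻: pKₐ(HBr) ≈ -9
(CH₃)₃C–Cl loses Cl⁻: pKₐ(HCl) ≈ -7
(CH₃)₃C–ONO₂ loses NO₃⁻: pKₐ(HNO₃) ≈ -1.3
(CH₃)₃C–OPO(OH)₂ loses H₂PO₄⁻: pKₐ(H₃PO₄) ≈ 2.1
(CH₃)₃C–OBz loses PhCOO⁻: pKₐ(C₆H₅COOH) ≈ 4.2

(CH₃)₃C–OBz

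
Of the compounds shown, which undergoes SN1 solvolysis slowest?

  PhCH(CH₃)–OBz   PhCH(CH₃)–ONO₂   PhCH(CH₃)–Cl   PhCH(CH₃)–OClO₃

PhCH(CH₃)–OBz

With the same alkyl group throughout, only the leaving group differentiates the rates.
A good leaving group is a weak base: the lower the pKₐ of its conjugate acid, the more readily it departs.
PhCH(CH₃)–OClO₃ loses ClO₄⁻: pKₐ(HClO₄) ≈ -10
PhCH(CH₃)–Cl loses Cl⁻: pKₐ(HCl) ≈ -7
PhCH(CH₃)–ONO₂ loses NO₃⁻: pKₐ(HNO₃) ≈ -1.3
PhCH(CH₃)–OBz loses PhCOO⁻: pKₐ(C₆H₅COOH) ≈ 4.2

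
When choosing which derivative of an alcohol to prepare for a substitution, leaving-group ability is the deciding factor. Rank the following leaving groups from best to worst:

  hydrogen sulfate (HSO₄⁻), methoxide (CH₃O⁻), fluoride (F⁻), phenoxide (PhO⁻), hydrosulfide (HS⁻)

The more stable X⁻ (or X) is on its own — i.e. the weaker a base it is — the better a leaving group it makes.
hydrogen sulfate (HSO₄⁻): pKₐ(H₂SO₄) ≈ -3
fluoride (F⁻): pKₐ(HF) ≈ 3.2
hydrosulfide (HS⁻): pKₐ(H₂S) ≈ 7
phenoxide (PhO⁻): pKₐ(C₆H₅OH (phenol)) ≈ 10
methoxide (CH₃O⁻): pKₐ(CH₃OH) ≈ 15.5

hydrogen sulfate (HSO₄⁻) > fluoride (F⁻) > hydrosulfide (HS⁻) > phenoxide (PhO⁻) > methoxide (CH₃O⁻)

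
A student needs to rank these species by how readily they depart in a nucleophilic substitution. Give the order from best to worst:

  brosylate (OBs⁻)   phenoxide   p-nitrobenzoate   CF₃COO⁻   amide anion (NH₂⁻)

brosylate (OBs⁻) > CF₃COO⁻ > p-nitrobenzoate > phenoxide > amide anion (NH₂⁻)

The more stable X⁻ (or X) is on its own — i.e. the weaker a base it is — the better a leaving group it makes.
brosylate (OBs⁻): pKₐ(p-BrC₆H₄SO₃H) ≈ -2.8
CF₃COO⁻: pKₐ(CF₃COOH) ≈ 0.2 — strongly electron-withdrawing CF₃ stabilises the carboxylate
p-nitrobenzoate: pKₐ(p-nitrobenzoic acid) ≈ 3.4
phenoxide: pKₐ(C₆H₅OH (phenol)) ≈ 10
amide anion (NH₂⁻): pKₐ(NH₃) ≈ 38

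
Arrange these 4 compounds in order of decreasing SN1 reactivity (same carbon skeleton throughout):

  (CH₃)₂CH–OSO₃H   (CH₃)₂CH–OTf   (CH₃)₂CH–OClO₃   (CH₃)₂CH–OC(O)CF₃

(CH₃)₂CH–OTf > (CH₃)₂CH–OClO₃ > (CH₃)₂CH–OSO₃H > (CH₃)₂CH–OC(O)CF₃

Identical carbon frameworks mean the comparison reduces to leaving-group quality.
The more stable X⁻ (or X) is on its own — i.e. the weaker a base it is — the better a leaving group it makes.
(CH₃)₂CH–OTf loses OTf⁻: pKₐ(CF₃SO₃H (triflic acid)) ≈ -14
(CH₃)₂CH–OClO₃ loses ClO₄⁻: pKₐ(HClO₄) ≈ -10
(CH₃)₂CH–OSO₃H loses HSO₄⁻: pKₐ(H₂SO₄) ≈ -3
(CH₃)₂CH–OC(O)CF₃ loses CF₃COO⁻: pKₐ(CF₃COOH) ≈ 0.2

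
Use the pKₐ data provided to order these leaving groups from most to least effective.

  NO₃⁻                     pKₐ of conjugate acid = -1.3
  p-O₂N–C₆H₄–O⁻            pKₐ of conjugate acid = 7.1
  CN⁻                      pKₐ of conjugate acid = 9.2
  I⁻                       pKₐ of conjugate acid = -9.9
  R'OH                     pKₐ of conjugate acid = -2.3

Lower conjugate-acid pKₐ ⇒ weaker base ⇒ better leaving group.
Sorting by the given values: I⁻ (-9.9), R'OH (-2.3), NO₃⁻ (-1.3), p-O₂N–C₆H₄–O⁻ (7.1), CN⁻ (9.2).

I⁻ > R'OH > NO₃⁻ > p-O₂N–C₆H₄–O⁻ > CN⁻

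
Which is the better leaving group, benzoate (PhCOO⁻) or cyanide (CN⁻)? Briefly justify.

benzoate (PhCOO⁻)

benzoate (PhCOO⁻) is the better leaving group.
pKₐ(C₆H₅COOH) ≈ 4.2 versus pKₐ(HCN) ≈ 9.2: benzoate (PhCOO⁻) is the much weaker base.
Aryl carboxylate.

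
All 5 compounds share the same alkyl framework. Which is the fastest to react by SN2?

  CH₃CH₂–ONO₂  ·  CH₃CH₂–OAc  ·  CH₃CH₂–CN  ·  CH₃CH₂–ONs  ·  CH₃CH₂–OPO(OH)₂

CH₃CH₂–ONs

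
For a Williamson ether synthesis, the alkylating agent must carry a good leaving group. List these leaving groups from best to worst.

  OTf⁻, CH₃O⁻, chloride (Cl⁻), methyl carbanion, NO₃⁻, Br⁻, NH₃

OTf⁻ > Br⁻ > chloride (Cl⁻) > NO₃⁻ > NH₃ > CH₃O⁻ > methyl carbanion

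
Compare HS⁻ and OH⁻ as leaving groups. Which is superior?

HS⁻ is the better leaving group.
pKₐ(H₂S) ≈ 7 versus pKₐ(H₂O) ≈ 15.7: HS⁻ is the much weaker base.
Larger and more polarisable than the oxygen analogue.

HS⁻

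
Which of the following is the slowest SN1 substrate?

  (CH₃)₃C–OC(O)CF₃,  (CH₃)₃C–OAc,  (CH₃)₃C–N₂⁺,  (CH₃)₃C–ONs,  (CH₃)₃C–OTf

With the same alkyl group throughout, only the leaving group differentiates the rates.
A good leaving group is a weak base: the lower the pKₐ of its conjugate acid, the more readily it departs.
(CH₃)₃C–N₂⁺ loses N₂: no meaningful conjugate acid; N₂ departs as an exceptionally stable neutral molecule
(CH₃)₃C–OTf loses OTf⁻: pKₐ(CF₃SO₃H (triflic acid)) ≈ -14
(CH₃)₃C–ONs loses ONs⁻: pKₐ(p-O₂NC₆H₄SO₃H) ≈ -3.5
(CH₃)₃C–OC(O)CF₃ loses CF₃COO⁻: pKₐ(CF₃COOH) ≈ 0.2
(CH₃)₃C–OAc loses AcO⁻: pKₐ(CH₃COOH) ≈ 4.8

(CH₃)₃C–OAc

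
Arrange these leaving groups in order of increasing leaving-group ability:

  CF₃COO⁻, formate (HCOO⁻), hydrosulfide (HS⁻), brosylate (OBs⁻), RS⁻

brosylate (OBs⁻): pKₐ(p-BrC₆H₄SO₃H) ≈ -2.8 — arenesulfonate with a p-bromo substituent
CF₃COO⁻: pKₐ(CF₃COOH) ≈ 0.2
formate (HCOO⁻): pKₐ(HCOOH) ≈ 3.8
hydrosulfide (HS⁻): pKₐ(H₂S) ≈ 7 — larger and more polarisable than the oxygen analogue
RS⁻: pKₐ(RSH (a thiol)) ≈ 10.5 — moderately basic; rarely leaves without activation
The question asks for worst first, so the sequence is read in increasing leaving-group ability.

RS⁻ < hydrosulfide (HS⁻) < formate (HCOO⁻) < CF₃COO⁻ < brosylate (OBs⁻)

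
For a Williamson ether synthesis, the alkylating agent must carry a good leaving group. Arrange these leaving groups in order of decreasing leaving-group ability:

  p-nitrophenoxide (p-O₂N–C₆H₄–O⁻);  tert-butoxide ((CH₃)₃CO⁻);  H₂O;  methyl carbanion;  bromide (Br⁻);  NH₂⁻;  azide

bromide (Br⁻) > H₂O > azide > p-nitrophenoxide (p-O₂N–C₆H₄–O⁻) > tert-butoxide ((CH₃)₃CO⁻) > NH₂⁻ > methyl carbanion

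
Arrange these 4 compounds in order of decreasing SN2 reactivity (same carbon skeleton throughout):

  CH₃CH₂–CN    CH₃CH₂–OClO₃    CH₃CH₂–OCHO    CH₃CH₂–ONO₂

With the same alkyl group throughout, only the leaving group differentiates the rates.
Leaving-group ability tracks the stability of the departed species; conjugate-acid pKₐ is the usual yardstick (lower pKₐ → better LG).
CH₃CH₂–OClO₃ loses ClO₄⁻: pKₐ(HClO₄) ≈ -10
CH₃CH₂–ONO₂ loses NO₃⁻: pKₐ(HNO₃) ≈ -1.3
CH₃CH₂–OCHO loses HCOO⁻: pKₐ(HCOOH) ≈ 3.8
CH₃CH₂–CN loses CN⁻: pKₐ(HCN) ≈ 9.2

CH₃CH₂–OClO₃ > CH₃CH₂–ONO₂ > CH₃CH₂–OCHO > CH₃CH₂–CN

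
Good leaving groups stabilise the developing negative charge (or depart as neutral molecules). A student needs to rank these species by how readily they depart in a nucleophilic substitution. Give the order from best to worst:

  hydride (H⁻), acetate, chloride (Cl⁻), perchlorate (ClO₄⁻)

The more stable X⁻ (or X) is on its own — i.e. the weaker a base it is — the better a leaving group it makes.
perchlorate (ClO₄⁻): pKₐ(HClO₄) ≈ -10
chloride (Cl⁻): pKₐ(HCl) ≈ -7
acetate: pKₐ(CH₃COOH) ≈ 4.8
hydride (H⁻): pKₐ(H₂) ≈ 36

perchlorate (ClO₄⁻) > chloride (Cl⁻) > acetate > hydride (H⁻)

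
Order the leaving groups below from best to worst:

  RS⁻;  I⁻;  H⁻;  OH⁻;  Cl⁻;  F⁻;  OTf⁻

OTf⁻ > I⁻ > Cl⁻ > F⁻ > RS⁻ > OH⁻ > H⁻

OTf⁻: pKₐ(CF₃SO₃H (triflic acid)) ≈ -14
I⁻: pKₐ(HI) ≈ -10
Cl⁻: pKₐ(HCl) ≈ -7
F⁻: pKₐ(HF) ≈ 3.2
RS⁻: pKₐ(RSH (a thiol)) ≈ 10.5
OH⁻: pKₐ(H₂O) ≈ 15.7
H⁻: pKₐ(H₂) ≈ 36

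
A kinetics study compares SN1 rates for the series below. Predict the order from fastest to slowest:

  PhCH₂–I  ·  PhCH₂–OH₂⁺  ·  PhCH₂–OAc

PhCH₂–I > PhCH₂–OH₂⁺ > PhCH₂–OAc

Same R in every case — rank the leaving groups.
Rank by basicity of the departing species: weakest base leaves most easily.
PhCH₂–I loses I⁻: pKₐ(HI) ≈ -10
PhCH₂–OH₂⁺ loses H₂O: pKₐ(H₃O⁺) ≈ -1.7
PhCH₂–OAc loses AcO⁻: pKₐ(CH₃COOH) ≈ 4.8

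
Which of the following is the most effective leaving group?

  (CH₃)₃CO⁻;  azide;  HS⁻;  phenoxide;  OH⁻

Leaving-group ability tracks the stability of the departed species; conjugate-acid pKₐ is the usual yardstick (lower pKₐ → better LG).
azide: pKₐ(HN₃) ≈ 4.7
HS⁻: pKₐ(H₂S) ≈ 7
phenoxide: pKₐ(C₆H₅OH (phenol)) ≈ 10
OH⁻: pKₐ(H₂O) ≈ 15.7
(CH₃)₃CO⁻: pKₐ(t-BuOH) ≈ 18

azide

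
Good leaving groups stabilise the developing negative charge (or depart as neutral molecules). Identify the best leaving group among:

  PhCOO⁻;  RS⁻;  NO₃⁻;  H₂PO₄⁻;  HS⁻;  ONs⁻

Rank by basicity of the departing species: weakest base leaves most easily.
ONs⁻: pKₐ(p-O₂NC₆H₄SO₃H) ≈ -3.5
NO₃⁻: pKₐ(HNO₃) ≈ -1.3
H₂PO₄⁻: pKₐ(H₃PO₄) ≈ 2.1
PhCOO⁻: pKₐ(C₆H₅COOH) ≈ 4.2
HS⁻: pKₐ(H₂S) ≈ 7
RS⁻: pKₐ(RSH (a thiol)) ≈ 10.5

ONs⁻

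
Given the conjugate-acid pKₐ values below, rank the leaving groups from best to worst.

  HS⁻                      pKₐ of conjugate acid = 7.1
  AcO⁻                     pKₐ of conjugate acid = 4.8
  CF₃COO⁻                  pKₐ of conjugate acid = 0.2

CF₃COO⁻ > AcO⁻ > HS⁻

Lower conjugate-acid pKₐ ⇒ weaker base ⇒ better leaving group.
Sorting by the given values: CF₃COO⁻ (0.2), AcO⁻ (4.8), HS⁻ (7.1).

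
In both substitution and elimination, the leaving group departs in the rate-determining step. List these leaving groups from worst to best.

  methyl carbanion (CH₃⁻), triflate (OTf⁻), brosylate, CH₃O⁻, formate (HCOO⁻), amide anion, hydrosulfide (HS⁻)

methyl carbanion (CH₃⁻) < amide anion < CH₃O⁻ < hydrosulfide (HS⁻) < formate (HCOO⁻) < brosylate < triflate (OTf⁻)

Rank by basicity of the departing species: weakest base leaves most easily.
triflate (OTf⁻): pKₐ(CF₃SO₃H (triflic acid)) ≈ -14
brosylate: pKₐ(p-BrC₆H₄SO₃H) ≈ -2.8
formate (HCOO⁻): pKₐ(HCOOH) ≈ 3.8
hydrosulfide (HS⁻): pKₐ(H₂S) ≈ 7
CH₃O⁻: pKₐ(CH₃OH) ≈ 15.5
amide anion: pKₐ(NH₃) ≈ 38
methyl carbanion (CH₃⁻): pKₐ(CH₄) ≈ 48
The question asks for worst first, so the sequence is read in increasing leaving-group ability.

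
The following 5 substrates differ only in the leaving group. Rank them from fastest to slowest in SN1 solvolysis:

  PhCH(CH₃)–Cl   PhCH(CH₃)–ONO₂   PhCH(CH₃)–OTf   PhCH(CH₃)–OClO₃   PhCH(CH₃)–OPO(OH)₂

PhCH(CH₃)–OTf > PhCH(CH₃)–OClO₃ > PhCH(CH₃)–Cl > PhCH(CH₃)–ONO₂ > PhCH(CH₃)–OPO(OH)₂

Same R in every case — rank the leaving groups.
The more stable X⁻ (or X) is on its own — i.e. the weaker a base it is — the better a leaving group it makes.
PhCH(CH₃)–OTf loses OTf⁻: pKₐ(CF₃SO₃H (triflic acid)) ≈ -14
PhCH(CH₃)–OClO₃ loses ClO₄⁻: pKₐ(HClO₄) ≈ -10
PhCH(CH₃)–Cl loses Cl⁻: pKₐ(HCl) ≈ -7
PhCH(CH₃)–ONO₂ loses NO₃⁻: pKₐ(HNO₃) ≈ -1.3
PhCH(CH₃)–OPO(OH)₂ loses H₂PO₄⁻: pKₐ(H₃PO₄) ≈ 2.1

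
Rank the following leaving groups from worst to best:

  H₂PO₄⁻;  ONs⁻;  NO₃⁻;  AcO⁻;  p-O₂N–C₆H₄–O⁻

p-O₂N–C₆H₄–O⁻ < AcO⁻ < H₂PO₄⁻ < NO₃⁻ < ONs⁻

ONs⁻: pKₐ(p-O₂NC₆H₄SO₃H) ≈ -3.5
NO₃⁻: pKₐ(HNO₃) ≈ -1.3 — resonance-delocalised over three oxygens
H₂PO₄⁻: pKₐ(H₃PO₄) ≈ 2.1
AcO⁻: pKₐ(CH₃COOH) ≈ 4.8 — resonance-stabilised but still a weak base
p-O₂N–C₆H₄–O⁻: pKₐ(p-nitrophenol) ≈ 7.2 — nitro group delocalises the charge; the classic chromogenic LG
Listed from poorest to best leaving group as asked.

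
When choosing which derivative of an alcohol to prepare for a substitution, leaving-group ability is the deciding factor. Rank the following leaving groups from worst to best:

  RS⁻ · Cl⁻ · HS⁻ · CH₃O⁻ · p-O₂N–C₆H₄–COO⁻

CH₃O⁻ < RS⁻ < HS⁻ < p-O₂N–C₆H₄–COO⁻ < Cl⁻

Cl⁻: pKₐ(HCl) ≈ -7
p-O₂N–C₆H₄–COO⁻: pKₐ(p-nitrobenzoic acid) ≈ 3.4
HS⁻: pKₐ(H₂S) ≈ 7
RS⁻: pKₐ(RSH (a thiol)) ≈ 10.5
CH₃O⁻: pKₐ(CH₃OH) ≈ 15.5
Reversing gives the worst-to-best order requested.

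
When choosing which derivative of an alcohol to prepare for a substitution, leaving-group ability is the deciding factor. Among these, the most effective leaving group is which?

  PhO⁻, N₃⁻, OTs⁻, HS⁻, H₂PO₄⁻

OTs⁻

Rank by basicity of the departing species: weakest base leaves most easily.
OTs⁻: pKₐ(p-CH₃C₆H₄SO₃H (TsOH)) ≈ -2.8
H₂PO₄⁻: pKₐ(H₃PO₄) ≈ 2.1
N₃⁻: pKₐ(HN₃) ≈ 4.7
HS⁻: pKₐ(H₂S) ≈ 7
PhO⁻: pKₐ(C₆H₅OH (phenol)) ≈ 10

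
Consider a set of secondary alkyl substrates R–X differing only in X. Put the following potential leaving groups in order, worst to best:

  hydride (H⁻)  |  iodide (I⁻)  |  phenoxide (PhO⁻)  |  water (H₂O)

hydride (H⁻) < phenoxide (PhO⁻) < water (H₂O) < iodide (I⁻)

A good leaving group is a weak base: the lower the pKₐ of its conjugate acid, the more readily it departs.
iodide (I⁻): pKₐ(HI) ≈ -10 — large, highly polarisable; very weak base
water (H₂O): pKₐ(H₃O⁺) ≈ -1.7 — neutral; leaves from a protonated alcohol (R–OH₂⁺)
phenoxide (PhO⁻): pKₐ(C₆H₅OH (phenol)) ≈ 10 — resonance into the ring helps, but still a poor LG
hydride (H⁻): pKₐ(H₂) ≈ 36
The question asks for worst first, so the sequence is read in increasing leaving-group ability.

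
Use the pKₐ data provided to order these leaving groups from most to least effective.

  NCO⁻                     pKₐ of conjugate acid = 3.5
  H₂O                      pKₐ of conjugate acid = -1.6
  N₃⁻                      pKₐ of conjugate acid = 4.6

Lower conjugate-acid pKₐ ⇒ weaker base ⇒ better leaving group.
Sorting by the given values: H₂O (-1.6), NCO⁻ (3.5), N₃⁻ (4.6).

H₂O > NCO⁻ > N₃⁻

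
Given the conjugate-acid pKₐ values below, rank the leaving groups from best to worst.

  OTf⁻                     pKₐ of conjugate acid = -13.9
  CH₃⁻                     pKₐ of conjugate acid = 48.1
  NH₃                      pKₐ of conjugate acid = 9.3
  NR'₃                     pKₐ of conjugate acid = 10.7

OTf⁻ > NH₃ > NR'₃ > CH₃⁻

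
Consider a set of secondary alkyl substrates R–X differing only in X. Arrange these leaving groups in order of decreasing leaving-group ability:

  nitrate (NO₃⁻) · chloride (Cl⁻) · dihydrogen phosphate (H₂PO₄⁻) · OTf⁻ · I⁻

OTf⁻ > I⁻ > chloride (Cl⁻) > nitrate (NO₃⁻) > dihydrogen phosphate (H₂PO₄⁻)

OTf⁻: pKₐ(CF₃SO₃H (triflic acid)) ≈ -14
I⁻: pKₐ(HI) ≈ -10
chloride (Cl⁻): pKₐ(HCl) ≈ -7
nitrate (NO₃⁻): pKₐ(HNO₃) ≈ -1.3 — resonance-delocalised over three oxygens
dihydrogen phosphate (H₂PO₄⁻): pKₐ(H₃PO₄) ≈ 2.1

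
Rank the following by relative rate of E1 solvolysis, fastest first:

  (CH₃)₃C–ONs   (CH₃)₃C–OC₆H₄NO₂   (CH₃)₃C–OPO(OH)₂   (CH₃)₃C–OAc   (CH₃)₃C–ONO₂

With the same alkyl group throughout, only the leaving group differentiates the rates.
Rank by basicity of the departing species: weakest base leaves most easily.
(CH₃)₃C–ONs loses ONs⁻: pKₐ(p-O₂NC₆H₄SO₃H) ≈ -3.5
(CH₃)₃C–ONO₂ loses NO₃⁻: pKₐ(HNO₃) ≈ -1.3
(CH₃)₃C–OPO(OH)₂ loses H₂PO₄⁻: pKₐ(H₃PO₄) ≈ 2.1
(CH₃)₃C–OAc loses AcO⁻: pKₐ(CH₃COOH) ≈ 4.8
(CH₃)₃C–OC₆H₄NO₂ loses p-O₂N–C₆H₄–O⁻: pKₐ(p-nitrophenol) ≈ 7.2

(CH₃)₃C–ONs > (CH₃)₃C–ONO₂ > (CH₃)₃C–OPO(OH)₂ > (CH₃)₃C–OAc > (CH₃)₃C–OC₆H₄NO₂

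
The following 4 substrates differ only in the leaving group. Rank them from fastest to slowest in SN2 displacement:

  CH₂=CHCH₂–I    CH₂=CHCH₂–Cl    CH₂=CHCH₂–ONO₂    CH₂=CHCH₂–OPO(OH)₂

CH₂=CHCH₂–I > CH₂=CHCH₂–Cl > CH₂=CHCH₂–ONO₂ > CH₂=CHCH₂–OPO(OH)₂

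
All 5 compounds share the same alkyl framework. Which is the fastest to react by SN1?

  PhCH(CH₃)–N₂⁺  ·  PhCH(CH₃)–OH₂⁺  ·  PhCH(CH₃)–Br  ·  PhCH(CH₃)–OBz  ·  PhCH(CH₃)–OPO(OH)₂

PhCH(CH₃)–N₂⁺

Identical carbon frameworks mean the comparison reduces to leaving-group quality.
The more stable X⁻ (or X) is on its own — i.e. the weaker a base it is — the better a leaving group it makes.
PhCH(CH₃)–N₂⁺ loses N₂: no meaningful conjugate acid; N₂ departs as an exceptionally stable neutral molecule
PhCH(CH₃)–Br loses Br⁻: pKₐ(HBr) ≈ -9
PhCH(CH₃)–OH₂⁺ loses H₂O: pKₐ(H₃O⁺) ≈ -1.7
PhCH(CH₃)–OPO(OH)₂ loses H₂PO₄⁻: pKₐ(H₃PO₄) ≈ 2.1
PhCH(CH₃)–OBz loses PhCOO⁻: pKₐ(C₆H₅COOH) ≈ 4.2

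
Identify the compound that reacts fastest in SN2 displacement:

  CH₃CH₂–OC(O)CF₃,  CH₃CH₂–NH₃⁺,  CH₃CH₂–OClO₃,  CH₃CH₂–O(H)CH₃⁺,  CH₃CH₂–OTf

CH₃CH₂–OTf

Identical carbon frameworks mean the comparison reduces to leaving-group quality.
Leaving-group ability tracks the stability of the departed species; conjugate-acid pKₐ is the usual yardstick (lower pKₐ → better LG).
CH₃CH₂–OTf loses OTf⁻: pKₐ(CF₃SO₃H (triflic acid)) ≈ -14
CH₃CH₂–OClO₃ loses ClO₄⁻: pKₐ(HClO₄) ≈ -10
CH₃CH₂–O(H)CH₃⁺ loses R'OH: pKₐ(R'OH₂⁺) ≈ -2.4
CH₃CH₂–OC(O)CF₃ loses CF₃COO⁻: pKₐ(CF₃COOH) ≈ 0.2
CH₃CH₂–NH₃⁺ loses NH₃: pKₐ(NH₄⁺) ≈ 9.2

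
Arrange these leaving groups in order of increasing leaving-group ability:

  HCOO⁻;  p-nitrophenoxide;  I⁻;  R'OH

I⁻: pKₐ(HI) ≈ -10
R'OH: pKₐ(R'OH₂⁺) ≈ -2.4
HCOO⁻: pKₐ(HCOOH) ≈ 3.8
p-nitrophenoxide: pKₐ(p-nitrophenol) ≈ 7.2
Listed from poorest to best leaving group as asked.

p-nitrophenoxide < HCOO⁻ < R'OH < I⁻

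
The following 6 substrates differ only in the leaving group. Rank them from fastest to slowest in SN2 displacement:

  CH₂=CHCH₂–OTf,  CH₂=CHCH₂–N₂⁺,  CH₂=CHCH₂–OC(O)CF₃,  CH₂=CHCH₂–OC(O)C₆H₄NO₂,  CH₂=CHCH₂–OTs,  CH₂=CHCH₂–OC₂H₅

Same R in every case — rank the leaving groups.
Leaving-group ability tracks the stability of the departed species; conjugate-acid pKₐ is the usual yardstick (lower pKₐ → better LG).
CH₂=CHCH₂–N₂⁺ loses N₂: no meaningful conjugate acid; N₂ departs as an exceptionally stable neutral molecule
CH₂=CHCH₂–OTf loses OTf⁻: pKₐ(CF₃SO₃H (triflic acid)) ≈ -14
CH₂=CHCH₂–OTs loses OTs⁻: pKₐ(p-CH₃C₆H₄SO₃H (TsOH)) ≈ -2.8
CH₂=CHCH₂–OC(O)CF₃ loses CF₃COO⁻: pKₐ(CF₃COOH) ≈ 0.2
CH₂=CHCH₂–OC(O)C₆H₄NO₂ loses p-O₂N–C₆H₄–COO⁻: pKₐ(p-nitrobenzoic acid) ≈ 3.4
CH₂=CHCH₂–OC₂H₅ loses CH₃CH₂O⁻: pKₐ(CH₃CH₂OH) ≈ 16

CH₂=CHCH₂–N₂⁺ > CH₂=CHCH₂–OTf > CH₂=CHCH₂–OTs > CH₂=CHCH₂–OC(O)CF₃ > CH₂=CHCH₂–OC(O)C₆H₄NO₂ > CH₂=CHCH₂–OC₂H₅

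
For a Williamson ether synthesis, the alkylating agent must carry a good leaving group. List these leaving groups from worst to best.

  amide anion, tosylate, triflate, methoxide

amide anion < methoxide < tosylate < triflate

The more stable X⁻ (or X) is on its own — i.e. the weaker a base it is — the better a leaving group it makes.
triflate: pKₐ(CF₃SO₃H (triflic acid)) ≈ -14 — charge spread over three oxygens and a CF₃ group; the premier leaving group in synthesis
tosylate: pKₐ(p-CH₃C₆H₄SO₃H (TsOH)) ≈ -2.8
methoxide: pKₐ(CH₃OH) ≈ 15.5 — strong base; alkoxides do not leave unassisted
amide anion: pKₐ(NH₃) ≈ 38
Reversing gives the worst-to-best order requested.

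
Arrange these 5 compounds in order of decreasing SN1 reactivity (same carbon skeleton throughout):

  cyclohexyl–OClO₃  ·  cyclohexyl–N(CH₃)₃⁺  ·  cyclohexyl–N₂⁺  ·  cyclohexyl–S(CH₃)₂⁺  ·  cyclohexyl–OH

cyclohexyl–N₂⁺ > cyclohexyl–OClO₃ > cyclohexyl–S(CH₃)₂⁺ > cyclohexyl–N(CH₃)₃⁺ > cyclohexyl–OH

Same R in every case — rank the leaving groups.
A good leaving group is a weak base: the lower the pKₐ of its conjugate acid, the more readily it departs.
cyclohexyl–N₂⁺ loses N₂: no meaningful conjugate acid; N₂ departs as an exceptionally stable neutral molecule
cyclohexyl–OClO₃ loses ClO₄⁻: pKₐ(HClO₄) ≈ -10
cyclohexyl–S(CH₃)₂⁺ loses SR'₂: pKₐ(R'₂SH⁺) ≈ -7
cyclohexyl–N(CH₃)₃⁺ loses NR'₃: pKₐ(R'₃NH⁺) ≈ 10.7
cyclohexyl–OH loses OH⁻: pKₐ(H₂O) ≈ 15.7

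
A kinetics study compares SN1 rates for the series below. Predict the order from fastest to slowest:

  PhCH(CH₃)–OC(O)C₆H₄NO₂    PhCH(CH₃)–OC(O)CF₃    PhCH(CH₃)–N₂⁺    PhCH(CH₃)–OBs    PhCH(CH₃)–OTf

PhCH(CH₃)–N₂⁺ > PhCH(CH₃)–OTf > PhCH(CH₃)–OBs > PhCH(CH₃)–OC(O)CF₃ > PhCH(CH₃)–OC(O)C₆H₄NO₂

Same R in every case — rank the leaving groups.
A good leaving group is a weak base: the lower the pKₐ of its conjugate acid, the more readily it departs.
PhCH(CH₃)–N₂⁺ loses N₂: no meaningful conjugate acid; N₂ departs as an exceptionally stable neutral molecule
PhCH(CH₃)–OTf loses OTf⁻: pKₐ(CF₃SO₃H (triflic acid)) ≈ -14
PhCH(CH₃)–OBs loses OBs⁻: pKₐ(p-BrC₆H₄SO₃H) ≈ -2.8
PhCH(CH₃)–OC(O)CF₃ loses CF₃COO⁻: pKₐ(CF₃COOH) ≈ 0.2
PhCH(CH₃)–OC(O)C₆H₄NO₂ loses p-O₂N–C₆H₄–COO⁻: pKₐ(p-nitrobenzoic acid) ≈ 3.4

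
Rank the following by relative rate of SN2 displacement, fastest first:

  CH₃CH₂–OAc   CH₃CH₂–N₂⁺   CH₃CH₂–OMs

CH₃CH₂–N₂⁺ > CH₃CH₂–OMs > CH₃CH₂–OAc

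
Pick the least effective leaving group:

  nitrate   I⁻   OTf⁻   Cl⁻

OTf⁻: pKₐ(CF₃SO₃H (triflic acid)) ≈ -14
I⁻: pKₐ(HI) ≈ -10
Cl⁻: pKₐ(HCl) ≈ -7
nitrate: pKₐ(HNO₃) ≈ -1.3

nitrate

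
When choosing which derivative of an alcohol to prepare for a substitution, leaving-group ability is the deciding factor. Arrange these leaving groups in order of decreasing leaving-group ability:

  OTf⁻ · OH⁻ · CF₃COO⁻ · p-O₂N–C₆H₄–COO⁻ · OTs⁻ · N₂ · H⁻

N₂ > OTf⁻ > OTs⁻ > CF₃COO⁻ > p-O₂N–C₆H₄–COO⁻ > OH⁻ > H⁻

A good leaving group is a weak base: the lower the pKₐ of its conjugate acid, the more readily it departs.
N₂: no meaningful conjugate acid; N₂ departs as an exceptionally stable neutral molecule
OTf⁻: pKₐ(CF₃SO₃H (triflic acid)) ≈ -14
OTs⁻: pKₐ(p-CH₃C₆H₄SO₃H (TsOH)) ≈ -2.8
CF₃COO⁻: pKₐ(CF₃COOH) ≈ 0.2
p-O₂N–C₆H₄–COO⁻: pKₐ(p-nitrobenzoic acid) ≈ 3.4
OH⁻: pKₐ(H₂O) ≈ 15.7
H⁻: pKₐ(H₂) ≈ 36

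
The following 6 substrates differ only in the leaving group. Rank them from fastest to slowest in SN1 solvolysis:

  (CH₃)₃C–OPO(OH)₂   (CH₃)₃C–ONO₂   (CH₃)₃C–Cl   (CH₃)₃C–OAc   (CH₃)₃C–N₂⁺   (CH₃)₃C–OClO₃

With the same alkyl group throughout, only the leaving group differentiates the rates.
The more stable X⁻ (or X) is on its own — i.e. the weaker a base it is — the better a leaving group it makes.
(CH₃)₃C–N₂⁺ loses N₂: no meaningful conjugate acid; N₂ departs as an exceptionally stable neutral molecule
(CH₃)₃C–OClO₃ loses ClO₄⁻: pKₐ(HClO₄) ≈ -10
(CH₃)₃C–Cl loses Cl⁻: pKₐ(HCl) ≈ -7
(CH₃)₃C–ONO₂ loses NO₃⁻: pKₐ(HNO₃) ≈ -1.3
(CH₃)₃C–OPO(OH)₂ loses H₂PO₄⁻: pKₐ(H₃PO₄) ≈ 2.1
(CH₃)₃C–OAc loses AcO⁻: pKₐ(CH₃COOH) ≈ 4.8

(CH₃)₃C–N₂⁺ > (CH₃)₃C–OClO₃ > (CH₃)₃C–Cl > (CH₃)₃C–ONO₂ > (CH₃)₃C–OPO(OH)₂ > (CH₃)₃C–OAc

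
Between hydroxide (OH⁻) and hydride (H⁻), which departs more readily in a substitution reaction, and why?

hydroxide (OH⁻)

hydroxide (OH⁻) is the better leaving group.
pKₐ(H₂O) ≈ 15.7 versus pKₐ(H₂) ≈ 36: hydroxide (OH⁻) is the much weaker base.
Strong base; essentially never leaves without prior activation.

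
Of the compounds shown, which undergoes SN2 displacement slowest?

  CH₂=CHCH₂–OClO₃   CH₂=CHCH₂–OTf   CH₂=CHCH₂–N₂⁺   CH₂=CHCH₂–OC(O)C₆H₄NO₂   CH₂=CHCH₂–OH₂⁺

CH₂=CHCH₂–OC(O)C₆H₄NO₂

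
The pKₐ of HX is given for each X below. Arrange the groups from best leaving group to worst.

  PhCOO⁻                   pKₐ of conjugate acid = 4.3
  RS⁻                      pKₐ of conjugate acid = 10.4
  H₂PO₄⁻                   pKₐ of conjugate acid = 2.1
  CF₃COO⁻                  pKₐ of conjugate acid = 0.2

Lower conjugate-acid pKₐ ⇒ weaker base ⇒ better leaving group.
Sorting by the given values: CF₃COO⁻ (0.2), H₂PO₄⁻ (2.1), PhCOO⁻ (4.3), RS⁻ (10.4).

CF₃COO⁻ > H₂PO₄⁻ > PhCOO⁻ > RS⁻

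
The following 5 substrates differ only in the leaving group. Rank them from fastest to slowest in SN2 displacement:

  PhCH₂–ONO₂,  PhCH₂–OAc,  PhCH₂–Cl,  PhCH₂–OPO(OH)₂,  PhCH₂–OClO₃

PhCH₂–OClO₃ > PhCH₂–Cl > PhCH₂–ONO₂ > PhCH₂–OPO(OH)₂ > PhCH₂–OAc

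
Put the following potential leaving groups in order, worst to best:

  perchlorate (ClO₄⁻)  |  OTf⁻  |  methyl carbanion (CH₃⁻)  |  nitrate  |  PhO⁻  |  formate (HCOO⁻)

The more stable X⁻ (or X) is on its own — i.e. the weaker a base it is — the better a leaving group it makes.
OTf⁻: pKₐ(CF₃SO₃H (triflic acid)) ≈ -14
perchlorate (ClO₄⁻): pKₐ(HClO₄) ≈ -10 — extremely weak base; rarely used for safety reasons
nitrate: pKₐ(HNO₃) ≈ -1.3 — resonance-delocalised over three oxygens
formate (HCOO⁻): pKₐ(HCOOH) ≈ 3.8
PhO⁻: pKₐ(C₆H₅OH (phenol)) ≈ 10 — resonance into the ring helps, but still a poor LG
methyl carbanion (CH₃⁻): pKₐ(CH₄) ≈ 48 — unstabilised carbanion; the worst conceivable leaving group
The question asks for worst first, so the sequence is read in increasing leaving-group ability.

methyl carbanion (CH₃⁻) < PhO⁻ < formate (HCOO⁻) < nitrate < perchlorate (ClO₄⁻) < OTf⁻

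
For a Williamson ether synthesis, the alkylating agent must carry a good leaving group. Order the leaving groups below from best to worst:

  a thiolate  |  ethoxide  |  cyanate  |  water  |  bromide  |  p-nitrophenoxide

bromide > water > cyanate > p-nitrophenoxide > a thiolate > ethoxide

bromide: pKₐ(HBr) ≈ -9 — weak base; good leaving group
water: pKₐ(H₃O⁺) ≈ -1.7
cyanate: pKₐ(HOCN) ≈ 3.5 — resonance between N and O
p-nitrophenoxide: pKₐ(p-nitrophenol) ≈ 7.2 — nitro group delocalises the charge; the classic chromogenic LG
a thiolate: pKₐ(RSH (a thiol)) ≈ 10.5 — moderately basic; rarely leaves without activation
ethoxide: pKₐ(CH₃CH₂OH) ≈ 16 — strong base; alkoxides do not leave unassisted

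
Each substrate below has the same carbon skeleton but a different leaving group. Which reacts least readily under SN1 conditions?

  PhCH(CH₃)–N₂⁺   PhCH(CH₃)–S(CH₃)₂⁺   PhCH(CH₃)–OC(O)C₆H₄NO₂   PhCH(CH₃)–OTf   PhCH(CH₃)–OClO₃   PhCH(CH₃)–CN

PhCH(CH₃)–CN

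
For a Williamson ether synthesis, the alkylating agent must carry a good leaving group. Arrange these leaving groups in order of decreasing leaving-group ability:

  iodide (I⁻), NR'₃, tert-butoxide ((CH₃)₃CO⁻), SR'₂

Leaving-group ability tracks the stability of the departed species; conjugate-acid pKₐ is the usual yardstick (lower pKₐ → better LG).
iodide (I⁻): pKₐ(HI) ≈ -10 — large, highly polarisable; very weak base
SR'₂: pKₐ(R'₂SH⁺) ≈ -7 — neutral; leaves from a sulfonium salt (R–SR'₂⁺)
NR'₃: pKₐ(R'₃NH⁺) ≈ 10.7 — neutral but still a fairly strong base; Hofmann-elimination LG
tert-butoxide ((CH₃)₃CO⁻): pKₐ(t-BuOH) ≈ 18 — bulky, strongly basic alkoxide

iodide (I⁻) > SR'₂ > NR'₃ > tert-butoxide ((CH₃)₃CO⁻)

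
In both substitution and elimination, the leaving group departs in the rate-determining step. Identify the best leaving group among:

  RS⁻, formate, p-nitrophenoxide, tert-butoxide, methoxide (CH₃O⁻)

formate

The more stable X⁻ (or X) is on its own — i.e. the weaker a base it is — the better a leaving group it makes.
formate: pKₐ(HCOOH) ≈ 3.8
p-nitrophenoxide: pKₐ(p-nitrophenol) ≈ 7.2
RS⁻: pKₐ(RSH (a thiol)) ≈ 10.5
methoxide (CH₃O⁻): pKₐ(CH₃OH) ≈ 15.5
tert-butoxide: pKₐ(t-BuOH) ≈ 18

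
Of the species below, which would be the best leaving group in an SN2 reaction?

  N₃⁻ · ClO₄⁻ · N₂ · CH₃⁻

N₂

A good leaving group is a weak base: the lower the pKₐ of its conjugate acid, the more readily it departs.
N₂: no meaningful conjugate acid; N₂ departs as an exceptionally stable neutral molecule
ClO₄⁻: pKₐ(HClO₄) ≈ -10
N₃⁻: pKₐ(HN₃) ≈ 4.7
CH₃⁻: pKₐ(CH₄) ≈ 48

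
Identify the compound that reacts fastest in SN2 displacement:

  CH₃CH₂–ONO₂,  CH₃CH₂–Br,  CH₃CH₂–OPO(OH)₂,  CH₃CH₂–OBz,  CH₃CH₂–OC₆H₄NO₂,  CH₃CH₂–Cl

The skeletons are identical, so relative rate is governed entirely by leaving-group ability.
The more stable X⁻ (or X) is on its own — i.e. the weaker a base it is — the better a leaving group it makes.
CH₃CH₂–Br loses Br⁻: pKₐ(HBr) ≈ -9
CH₃CH₂–Cl loses Cl⁻: pKₐ(HCl) ≈ -7
CH₃CH₂–ONO₂ loses NO₃⁻: pKₐ(HNO₃) ≈ -1.3
CH₃CH₂–OPO(OH)₂ loses H₂PO₄⁻: pKₐ(H₃PO₄) ≈ 2.1
CH₃CH₂–OBz loses PhCOO⁻: pKₐ(C₆H₅COOH) ≈ 4.2
CH₃CH₂–OC₆H₄NO₂ loses p-O₂N–C₆H₄–O⁻: pKₐ(p-nitrophenol) ≈ 7.2

CH₃CH₂–Br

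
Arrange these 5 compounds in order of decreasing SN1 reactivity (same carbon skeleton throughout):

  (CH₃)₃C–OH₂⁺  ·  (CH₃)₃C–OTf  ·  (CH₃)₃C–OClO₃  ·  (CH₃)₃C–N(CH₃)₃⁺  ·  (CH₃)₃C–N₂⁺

With the same alkyl group throughout, only the leaving group differentiates the rates.
Rank by basicity of the departing species: weakest base leaves most easily.
(CH₃)₃C–N₂⁺ loses N₂: no meaningful conjugate acid; N₂ departs as an exceptionally stable neutral molecule
(CH₃)₃C–OTf loses OTf⁻: pKₐ(CF₃SO₃H (triflic acid)) ≈ -14
(CH₃)₃C–OClO₃ loses ClO₄⁻: pKₐ(HClO₄) ≈ -10
(CH₃)₃C–OH₂⁺ loses H₂O: pKₐ(H₃O⁺) ≈ -1.7
(CH₃)₃C–N(CH₃)₃⁺ loses NR'₃: pKₐ(R'₃NH⁺) ≈ 10.7

(CH₃)₃C–N₂⁺ > (CH₃)₃C–OTf > (CH₃)₃C–OClO₃ > (CH₃)₃C–OH₂⁺ > (CH₃)₃C–N(CH₃)₃⁺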